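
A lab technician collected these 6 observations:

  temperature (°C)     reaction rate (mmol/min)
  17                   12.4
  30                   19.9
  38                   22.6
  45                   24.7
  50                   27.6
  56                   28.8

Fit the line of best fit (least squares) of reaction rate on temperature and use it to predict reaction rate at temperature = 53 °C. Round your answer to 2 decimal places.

28.36

n = 6, Σx = 236, Σy = 136, Σxy = 5770.9, Σx² = 10294
Sxx = Σx² − (Σx)²/n = 10294 − 9282.666667 = 1011.333333
Sxy = Σxy − (Σx)(Σy)/n = 5770.9 − 5349.333333 = 421.566667
b = Sxy/Sxx = 421.566667/1011.333333 = 0.416842
a = ȳ − b·x̄ = 22.666667 − 0.416842·39.333333 = 6.270864
ŷ(53) = a + b·53 = 6.270864 + 0.416842·53 = 28.363514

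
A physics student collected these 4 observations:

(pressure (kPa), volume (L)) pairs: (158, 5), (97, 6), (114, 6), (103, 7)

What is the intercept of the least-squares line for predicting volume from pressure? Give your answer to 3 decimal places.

n = 4, Σx = 472, Σy = 24, Σxy = 2777, Σx² = 57978
Sxx = Σx² − (Σx)²/n = 57978 − 55696 = 2282
Sxy = Σxy − (Σx)(Σy)/n = 2777 − 2832 = -55
b = Sxy/Sxx = -55/2282 = -0.024102
a = ȳ − b·x̄ = 6 − (-0.024102)·118 = 8.843996

8.844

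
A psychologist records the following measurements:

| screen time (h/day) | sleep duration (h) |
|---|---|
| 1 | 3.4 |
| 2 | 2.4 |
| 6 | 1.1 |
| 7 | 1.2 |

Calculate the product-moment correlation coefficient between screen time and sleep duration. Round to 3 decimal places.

n = 4, Σx = 16, Σy = 8.1, Σxy = 23.2, Σx² = 90, Σy² = 19.97
Sxx = Σx² − (Σx)²/n = 90 − 64 = 26
Sxy = Σxy − (Σx)(Σy)/n = 23.2 − 32.4 = -9.2
Syy = Σy² − (Σy)²/n = 19.97 − 16.4025 = 3.5675
r = Sxy/√(Sxx·Syy) = -9.2/√(92.755) = -9.2/9.630940 = -0.955255

-0.955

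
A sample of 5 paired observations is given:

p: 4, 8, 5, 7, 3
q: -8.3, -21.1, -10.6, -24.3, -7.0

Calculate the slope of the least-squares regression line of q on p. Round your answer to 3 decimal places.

n = 5, Σx = 27, Σy = -71.3, Σxy = -446.1, Σx² = 163
Sxx = Σx² − (Σx)²/n = 163 − 145.8 = 17.2
Sxy = Σxy − (Σx)(Σy)/n = -446.1 − (-385.02) = -61.08
b = Sxy/Sxx = -61.08/17.2 = -3.551163

-3.551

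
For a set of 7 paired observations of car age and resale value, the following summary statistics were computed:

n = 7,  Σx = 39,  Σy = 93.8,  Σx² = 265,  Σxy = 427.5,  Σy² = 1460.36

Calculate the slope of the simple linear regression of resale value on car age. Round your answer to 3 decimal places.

Sxx = Σx² − (Σx)²/n = 265 − 217.285714 = 47.714286
Sxy = Σxy − (Σx)(Σy)/n = 427.5 − 522.6 = -95.1
b = Sxy/Sxx = -95.1/47.714286 = -1.993114

-1.993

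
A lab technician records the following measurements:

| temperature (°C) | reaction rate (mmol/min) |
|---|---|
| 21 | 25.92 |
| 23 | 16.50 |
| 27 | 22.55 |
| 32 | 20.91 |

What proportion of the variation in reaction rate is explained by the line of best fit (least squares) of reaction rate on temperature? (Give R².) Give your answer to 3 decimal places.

0.028

n = 4, Σx = 103, Σy = 85.88, Σxy = 2201.79, Σx² = 2723, Σy² = 1889.827
Sxx = Σx² − (Σx)²/n = 2723 − 2652.25 = 70.75
Sxy = Σxy − (Σx)(Σy)/n = 2201.79 − 2211.41 = -9.62
Syy = Σy² − (Σy)²/n = 1889.827 − 1843.8436 = 45.9834
R² = Sxy²/(Sxx·Syy) = (-9.62)²/(70.75·45.9834) = 0.028446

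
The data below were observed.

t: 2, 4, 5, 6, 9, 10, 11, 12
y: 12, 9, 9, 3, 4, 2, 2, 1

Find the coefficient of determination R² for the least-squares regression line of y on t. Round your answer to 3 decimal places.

n = 8, Σx = 59, Σy = 42, Σxy = 213, Σx² = 527, Σy² = 340
Sxx = Σx² − (Σx)²/n = 527 − 435.125 = 91.875
Sxy = Σxy − (Σx)(Σy)/n = 213 − 309.75 = -96.75
Syy = Σy² − (Σy)²/n = 340 − 220.5 = 119.5
R² = Sxy²/(Sxx·Syy) = (-96.75)²/(91.875·119.5) = 0.852583

0.853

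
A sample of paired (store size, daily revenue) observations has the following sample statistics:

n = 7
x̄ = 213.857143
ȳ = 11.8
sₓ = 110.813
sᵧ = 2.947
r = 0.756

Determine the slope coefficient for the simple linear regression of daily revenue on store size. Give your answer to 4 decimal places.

b = r · sᵧ/sₓ = 0.756 · 2.947/110.813 = 0.020105

0.0201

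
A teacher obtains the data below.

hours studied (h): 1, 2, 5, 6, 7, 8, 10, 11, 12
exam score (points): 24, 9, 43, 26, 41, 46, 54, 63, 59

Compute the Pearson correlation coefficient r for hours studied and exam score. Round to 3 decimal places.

n = 9, Σx = 62, Σy = 365, Σxy = 3009, Σx² = 544, Σy² = 17345
Sxx = Σx² − (Σx)²/n = 544 − 427.111111 = 116.888889
Sxy = Σxy − (Σx)(Σy)/n = 3009 − 2514.444444 = 494.555556
Syy = Σy² − (Σy)²/n = 17345 − 14802.777778 = 2542.222222
r = Sxy/√(Sxx·Syy) = 494.555556/√(297157.530864) = 494.555556/545.121574 = 0.907239

0.907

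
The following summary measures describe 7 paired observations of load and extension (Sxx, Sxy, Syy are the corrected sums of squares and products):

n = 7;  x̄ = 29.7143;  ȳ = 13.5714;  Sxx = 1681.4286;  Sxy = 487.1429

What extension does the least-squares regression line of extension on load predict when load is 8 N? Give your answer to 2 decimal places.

b = Sxy/Sxx = 487.1429/1681.4286 = 0.289720
a = ȳ − b·x̄ = 13.5714 − 0.289720·29.7143 = 4.962584
ŷ(8) = a + b·8 = 4.962584 + 0.289720·8 = 7.280341

7.28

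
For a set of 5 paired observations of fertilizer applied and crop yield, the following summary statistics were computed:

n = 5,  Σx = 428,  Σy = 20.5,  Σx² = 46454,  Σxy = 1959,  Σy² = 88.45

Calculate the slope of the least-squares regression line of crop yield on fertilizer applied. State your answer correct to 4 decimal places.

0.0208

Sxx = Σx² − (Σx)²/n = 46454 − 36636.8 = 9817.2
Sxy = Σxy − (Σx)(Σy)/n = 1959 − 1754.8 = 204.2
b = Sxy/Sxx = 204.2/9817.2 = 0.020800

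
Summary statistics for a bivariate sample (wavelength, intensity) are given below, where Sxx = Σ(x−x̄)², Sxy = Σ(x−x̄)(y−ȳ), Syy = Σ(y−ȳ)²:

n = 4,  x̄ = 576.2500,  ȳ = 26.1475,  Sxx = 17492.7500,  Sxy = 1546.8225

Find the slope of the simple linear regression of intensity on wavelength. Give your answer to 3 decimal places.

b = Sxy/Sxx = 1546.8225/17492.75 = 0.088426

0.088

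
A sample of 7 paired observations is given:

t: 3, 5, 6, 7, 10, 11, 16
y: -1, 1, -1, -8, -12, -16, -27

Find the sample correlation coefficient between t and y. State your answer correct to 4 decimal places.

n = 7, Σx = 58, Σy = -64, Σxy = -788, Σx² = 596, Σy² = 1196
Sxx = Σx² − (Σx)²/n = 596 − 480.571429 = 115.428571
Sxy = Σxy − (Σx)(Σy)/n = -788 − (-530.285714) = -257.714286
Syy = Σy² − (Σy)²/n = 1196 − 585.142857 = 610.857143
r = Sxy/√(Sxx·Syy) = -257.714286/√(70510.367347) = -257.714286/265.537883 = -0.970537

-0.9705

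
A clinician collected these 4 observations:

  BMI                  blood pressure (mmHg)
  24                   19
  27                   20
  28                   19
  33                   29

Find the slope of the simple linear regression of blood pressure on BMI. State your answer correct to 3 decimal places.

1.167

n = 4, Σx = 112, Σy = 87, Σxy = 2485, Σx² = 3178
Sxx = Σx² − (Σx)²/n = 3178 − 3136 = 42
Sxy = Σxy − (Σx)(Σy)/n = 2485 − 2436 = 49
b = Sxy/Sxx = 49/42 = 1.166667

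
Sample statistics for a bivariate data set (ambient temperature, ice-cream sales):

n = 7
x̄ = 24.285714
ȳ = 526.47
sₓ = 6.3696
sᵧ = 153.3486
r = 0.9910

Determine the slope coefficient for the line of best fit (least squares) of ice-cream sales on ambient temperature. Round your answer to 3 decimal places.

b = r · sᵧ/sₓ = 0.991 · 153.3486/6.3696 = 23.858400

23.858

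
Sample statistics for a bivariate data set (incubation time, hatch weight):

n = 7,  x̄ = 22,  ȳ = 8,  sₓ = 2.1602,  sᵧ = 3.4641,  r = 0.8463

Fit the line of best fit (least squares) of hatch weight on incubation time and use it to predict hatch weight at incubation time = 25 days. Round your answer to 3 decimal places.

b = r · sᵧ/sₓ = 0.8463 · 3.4641/2.1602 = 1.357128
a = ȳ − b·x̄ = 8 − 1.357128·22 = -21.856815
ŷ(25) = a + b·25 = -21.856815 + 1.357128·25 = 12.071384

12.071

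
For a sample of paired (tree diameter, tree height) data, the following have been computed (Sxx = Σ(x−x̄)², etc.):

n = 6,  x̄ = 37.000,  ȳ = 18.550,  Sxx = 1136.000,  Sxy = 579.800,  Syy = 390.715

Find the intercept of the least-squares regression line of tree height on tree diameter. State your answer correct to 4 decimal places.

-0.3343

b = Sxy/Sxx = 579.8/1136 = 0.510387
a = ȳ − b·x̄ = 18.55 − 0.510387·37 = -0.334331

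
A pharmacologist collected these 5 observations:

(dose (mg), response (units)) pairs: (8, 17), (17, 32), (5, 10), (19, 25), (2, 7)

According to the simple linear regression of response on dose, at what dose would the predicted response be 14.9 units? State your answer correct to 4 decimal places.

n = 5, Σx = 51, Σy = 91, Σxy = 1219, Σx² = 743
Sxx = Σx² − (Σx)²/n = 743 − 520.2 = 222.8
Sxy = Σxy − (Σx)(Σy)/n = 1219 − 928.2 = 290.8
b = Sxy/Sxx = 290.8/222.8 = 1.305206
a = ȳ − b·x̄ = 18.2 − 1.305206·10.2 = 4.886894
Set a + b·x = 14.9: x = (14.9 − 4.886894) / 1.305206 = 7.671664

7.6717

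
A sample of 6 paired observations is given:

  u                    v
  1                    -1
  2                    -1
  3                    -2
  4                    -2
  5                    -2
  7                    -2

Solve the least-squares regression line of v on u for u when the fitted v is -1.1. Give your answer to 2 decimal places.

0.62

n = 6, Σx = 22, Σy = -10, Σxy = -41, Σx² = 104
Sxx = Σx² − (Σx)²/n = 104 − 80.666667 = 23.333333
Sxy = Σxy − (Σx)(Σy)/n = -41 − (-36.666667) = -4.333333
b = Sxy/Sxx = -4.333333/23.333333 = -0.185714
a = ȳ − b·x̄ = -1.666667 − (-0.185714)·3.666667 = -0.985714
Set a + b·x = -1.1: x = (-1.1 − (-0.985714)) / (-0.185714) = 0.615385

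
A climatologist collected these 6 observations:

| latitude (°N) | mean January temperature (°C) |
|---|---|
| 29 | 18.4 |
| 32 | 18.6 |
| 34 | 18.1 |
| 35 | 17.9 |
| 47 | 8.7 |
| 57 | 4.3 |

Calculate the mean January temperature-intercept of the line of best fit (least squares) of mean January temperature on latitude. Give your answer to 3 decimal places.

n = 6, Σx = 234, Σy = 86, Σxy = 3024.7, Σx² = 9704
Sxx = Σx² − (Σx)²/n = 9704 − 9126 = 578
Sxy = Σxy − (Σx)(Σy)/n = 3024.7 − 3354 = -329.3
b = Sxy/Sxx = -329.3/578 = -0.569723
a = ȳ − b·x̄ = 14.333333 − (-0.569723)·39 = 36.552537

36.553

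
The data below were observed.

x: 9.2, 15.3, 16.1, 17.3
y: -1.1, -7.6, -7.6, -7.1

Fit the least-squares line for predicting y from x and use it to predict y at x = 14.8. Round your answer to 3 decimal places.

n = 4, Σx = 57.9, Σy = -23.4, Σxy = -371.59, Σx² = 877.23
Sxx = Σx² − (Σx)²/n = 877.23 − 838.1025 = 39.1275
Sxy = Σxy − (Σx)(Σy)/n = -371.59 − (-338.715) = -32.875
b = Sxy/Sxx = -32.875/39.1275 = -0.840202
a = ȳ − b·x̄ = -5.85 − (-0.840202)·14.475 = 6.311923
ŷ(14.8) = a + b·14.8 = 6.311923 + (-0.840202)·14.8 = -6.123066

-6.123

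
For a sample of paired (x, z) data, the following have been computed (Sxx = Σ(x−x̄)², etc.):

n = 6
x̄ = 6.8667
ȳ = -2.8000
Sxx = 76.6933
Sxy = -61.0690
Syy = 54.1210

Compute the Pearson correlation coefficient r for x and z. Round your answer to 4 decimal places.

-0.9479

r = Sxy/√(Sxx·Syy) = -61.069/√(4150.718089) = -61.069/64.426067 = -0.947893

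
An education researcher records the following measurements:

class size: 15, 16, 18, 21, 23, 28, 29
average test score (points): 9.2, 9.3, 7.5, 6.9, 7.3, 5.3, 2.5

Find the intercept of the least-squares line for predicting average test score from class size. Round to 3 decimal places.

15.288

n = 7, Σx = 150, Σy = 48, Σxy = 955.5, Σx² = 3400
Sxx = Σx² − (Σx)²/n = 3400 − 3214.285714 = 185.714286
Sxy = Σxy − (Σx)(Σy)/n = 955.5 − 1028.571429 = -73.071429
b = Sxy/Sxx = -73.071429/185.714286 = -0.393462
a = ȳ − b·x̄ = 6.857143 − (-0.393462)·21.428571 = 15.288462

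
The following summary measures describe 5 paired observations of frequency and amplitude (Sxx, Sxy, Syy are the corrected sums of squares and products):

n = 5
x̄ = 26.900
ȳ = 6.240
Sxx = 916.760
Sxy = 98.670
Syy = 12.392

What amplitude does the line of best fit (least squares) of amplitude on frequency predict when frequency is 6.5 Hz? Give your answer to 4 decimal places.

b = Sxy/Sxx = 98.67/916.76 = 0.107629
a = ȳ − b·x̄ = 6.24 − 0.107629·26.9 = 3.344779
ŷ(6.5) = a + b·6.5 = 3.344779 + 0.107629·6.5 = 4.044368

4.0444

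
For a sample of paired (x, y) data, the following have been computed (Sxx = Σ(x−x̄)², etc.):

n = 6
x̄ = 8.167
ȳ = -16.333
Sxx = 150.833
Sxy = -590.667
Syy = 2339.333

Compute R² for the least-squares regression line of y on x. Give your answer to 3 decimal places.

R² = Sxy²/(Sxx·Syy) = (-590.667)²/(150.833·2339.333) = 0.988774

0.989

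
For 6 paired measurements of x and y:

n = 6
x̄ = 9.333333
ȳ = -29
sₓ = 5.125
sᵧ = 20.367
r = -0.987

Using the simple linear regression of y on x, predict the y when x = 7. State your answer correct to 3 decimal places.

-19.848

b = r · sᵧ/sₓ = -0.987 · 20.367/5.125 = -3.922386
a = ȳ − b·x̄ = -29 − (-3.922386)·9.333333 = 7.608936
ŷ(7) = a + b·7 = 7.608936 + (-3.922386)·7 = -19.847767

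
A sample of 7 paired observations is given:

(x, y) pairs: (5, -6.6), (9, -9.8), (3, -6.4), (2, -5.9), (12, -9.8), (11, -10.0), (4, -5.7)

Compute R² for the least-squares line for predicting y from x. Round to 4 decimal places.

n = 7, Σx = 46, Σy = -54.2, Σxy = -402.6, Σx² = 400, Σy² = 443.9
Sxx = Σx² − (Σx)²/n = 400 − 302.285714 = 97.714286
Sxy = Σxy − (Σx)(Σy)/n = -402.6 − (-356.171429) = -46.428571
Syy = Σy² − (Σy)²/n = 443.9 − 419.662857 = 24.237143
R² = Sxy²/(Sxx·Syy) = (-46.428571)²/(97.714286·24.237143) = 0.910188

0.9102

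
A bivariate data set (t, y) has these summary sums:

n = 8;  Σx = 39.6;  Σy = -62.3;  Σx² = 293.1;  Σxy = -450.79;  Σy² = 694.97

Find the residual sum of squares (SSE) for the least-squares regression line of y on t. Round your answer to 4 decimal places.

0.9173

Sxx = Σx² − (Σx)²/n = 293.1 − 196.02 = 97.08
Sxy = Σxy − (Σx)(Σy)/n = -450.79 − (-308.385) = -142.405
Syy = Σy² − (Σy)²/n = 694.97 − 485.16125 = 209.80875
b = Sxy/Sxx = -142.405/97.08 = -1.466883
SSE = Syy − b·Sxy = 209.80875 − (-1.466883)·(-142.405) = 0.917279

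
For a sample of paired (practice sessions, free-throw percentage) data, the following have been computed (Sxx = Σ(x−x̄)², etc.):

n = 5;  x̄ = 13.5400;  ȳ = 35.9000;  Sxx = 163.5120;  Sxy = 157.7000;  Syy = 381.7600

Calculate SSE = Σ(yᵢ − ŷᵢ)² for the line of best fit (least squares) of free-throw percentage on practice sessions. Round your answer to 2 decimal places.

229.67

b = Sxy/Sxx = 157.7/163.512 = 0.964455
SSE = Syy − b·Sxy = 381.76 − 0.964455·157.7 = 229.665414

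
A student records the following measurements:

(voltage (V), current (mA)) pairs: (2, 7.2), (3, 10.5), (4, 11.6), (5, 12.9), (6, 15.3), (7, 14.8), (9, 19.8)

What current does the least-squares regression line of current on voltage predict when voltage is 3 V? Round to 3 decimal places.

9.669

n = 7, Σx = 36, Σy = 92.1, Σxy = 530.4, Σx² = 220
Sxx = Σx² − (Σx)²/n = 220 − 185.142857 = 34.857143
Sxy = Σxy − (Σx)(Σy)/n = 530.4 − 473.657143 = 56.742857
b = Sxy/Sxx = 56.742857/34.857143 = 1.627869
a = ȳ − b·x̄ = 13.157143 − 1.627869·5.142857 = 4.785246
ŷ(3) = a + b·3 = 4.785246 + 1.627869·3 = 9.668852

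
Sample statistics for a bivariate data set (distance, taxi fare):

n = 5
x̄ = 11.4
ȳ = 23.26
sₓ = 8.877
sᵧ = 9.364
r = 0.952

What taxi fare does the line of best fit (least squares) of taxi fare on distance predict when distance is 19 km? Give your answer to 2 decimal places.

30.89

b = r · sᵧ/sₓ = 0.952 · 9.364/8.877 = 1.004228
a = ȳ − b·x̄ = 23.26 − 1.004228·11.4 = 11.811806
ŷ(19) = a + b·19 = 11.811806 + 1.004228·19 = 30.892129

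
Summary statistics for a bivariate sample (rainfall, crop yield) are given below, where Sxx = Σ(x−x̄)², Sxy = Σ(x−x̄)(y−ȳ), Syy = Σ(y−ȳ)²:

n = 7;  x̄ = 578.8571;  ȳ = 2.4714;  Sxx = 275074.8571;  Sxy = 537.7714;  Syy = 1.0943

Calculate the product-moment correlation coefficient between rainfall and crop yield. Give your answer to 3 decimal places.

r = Sxy/√(Sxx·Syy) = 537.7714/√(301014.416125) = 537.7714/548.647807 = 0.980176

0.980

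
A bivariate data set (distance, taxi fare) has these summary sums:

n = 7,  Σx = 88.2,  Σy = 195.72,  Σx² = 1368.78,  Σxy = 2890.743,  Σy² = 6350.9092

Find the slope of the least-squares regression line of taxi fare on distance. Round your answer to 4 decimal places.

1.6495

Sxx = Σx² − (Σx)²/n = 1368.78 − 1111.32 = 257.46
Sxy = Σxy − (Σx)(Σy)/n = 2890.743 − 2466.072 = 424.671
b = Sxy/Sxx = 424.671/257.46 = 1.649464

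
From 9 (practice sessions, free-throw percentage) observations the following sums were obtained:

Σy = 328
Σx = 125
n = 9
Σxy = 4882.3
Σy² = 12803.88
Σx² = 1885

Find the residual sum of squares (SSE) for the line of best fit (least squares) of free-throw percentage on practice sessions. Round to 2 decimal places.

133.04

Sxx = Σx² − (Σx)²/n = 1885 − 1736.111111 = 148.888889
Sxy = Σxy − (Σx)(Σy)/n = 4882.3 − 4555.555556 = 326.744444
Syy = Σy² − (Σy)²/n = 12803.88 − 11953.777778 = 850.102222
b = Sxy/Sxx = 326.744444/148.888889 = 2.194552
SSE = Syy − b·Sxy = 850.102222 − 2.194552·326.744444 = 133.044470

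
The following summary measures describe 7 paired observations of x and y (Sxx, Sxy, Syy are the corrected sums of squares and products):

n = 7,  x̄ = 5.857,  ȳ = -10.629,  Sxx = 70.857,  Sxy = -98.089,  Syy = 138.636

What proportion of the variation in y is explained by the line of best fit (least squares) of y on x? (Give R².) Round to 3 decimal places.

R² = Sxy²/(Sxx·Syy) = (-98.089)²/(70.857·138.636) = 0.979449

0.979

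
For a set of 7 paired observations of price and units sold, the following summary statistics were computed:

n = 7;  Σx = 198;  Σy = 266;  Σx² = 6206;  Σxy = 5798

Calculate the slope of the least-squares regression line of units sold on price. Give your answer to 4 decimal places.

-2.8509

Sxx = Σx² − (Σx)²/n = 6206 − 5600.571429 = 605.428571
Sxy = Σxy − (Σx)(Σy)/n = 5798 − 7524 = -1726
b = Sxy/Sxx = -1726/605.428571 = -2.850873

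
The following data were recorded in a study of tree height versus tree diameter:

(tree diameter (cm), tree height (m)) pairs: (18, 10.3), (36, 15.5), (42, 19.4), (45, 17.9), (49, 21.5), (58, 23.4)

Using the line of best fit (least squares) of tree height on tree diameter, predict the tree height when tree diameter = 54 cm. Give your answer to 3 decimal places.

22.258

n = 6, Σx = 248, Σy = 108, Σxy = 4774.4, Σx² = 11174
Sxx = Σx² − (Σx)²/n = 11174 − 10250.666667 = 923.333333
Sxy = Σxy − (Σx)(Σy)/n = 4774.4 − 4464 = 310.4
b = Sxy/Sxx = 310.4/923.333333 = 0.336173
a = ȳ − b·x̄ = 18 − 0.336173·41.333333 = 4.104838
ŷ(54) = a + b·54 = 4.104838 + 0.336173·54 = 22.258195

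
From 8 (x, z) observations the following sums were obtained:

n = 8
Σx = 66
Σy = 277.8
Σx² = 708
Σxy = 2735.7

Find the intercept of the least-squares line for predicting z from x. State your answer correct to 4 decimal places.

12.3289

Sxx = Σx² − (Σx)²/n = 708 − 544.5 = 163.5
Sxy = Σxy − (Σx)(Σy)/n = 2735.7 − 2291.85 = 443.85
b = Sxy/Sxx = 443.85/163.5 = 2.714679
a = ȳ − b·x̄ = 34.725 − 2.714679·8.25 = 12.328899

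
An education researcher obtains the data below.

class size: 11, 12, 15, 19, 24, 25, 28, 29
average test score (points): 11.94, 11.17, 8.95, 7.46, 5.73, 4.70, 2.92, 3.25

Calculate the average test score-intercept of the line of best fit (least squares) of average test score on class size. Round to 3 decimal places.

n = 8, Σx = 163, Σy = 56.12, Σxy = 972.4, Σx² = 3677
Sxx = Σx² − (Σx)²/n = 3677 − 3321.125 = 355.875
Sxy = Σxy − (Σx)(Σy)/n = 972.4 − 1143.445 = -171.045
b = Sxy/Sxx = -171.045/355.875 = -0.480632
a = ȳ − b·x̄ = 7.015 − (-0.480632)·20.375 = 16.807882

16.808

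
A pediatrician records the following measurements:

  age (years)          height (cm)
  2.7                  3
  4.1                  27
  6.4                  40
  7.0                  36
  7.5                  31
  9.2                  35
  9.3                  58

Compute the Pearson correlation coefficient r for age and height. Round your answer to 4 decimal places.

n = 7, Σx = 46.2, Σy = 230, Σxy = 1720.7, Σx² = 341.44, Σy² = 9184
Sxx = Σx² − (Σx)²/n = 341.44 − 304.92 = 36.52
Sxy = Σxy − (Σx)(Σy)/n = 1720.7 − 1518 = 202.7
Syy = Σy² − (Σy)²/n = 9184 − 7557.142857 = 1626.857143
r = Sxy/√(Sxx·Syy) = 202.7/√(59412.822857) = 202.7/243.747457 = 0.831598

0.8316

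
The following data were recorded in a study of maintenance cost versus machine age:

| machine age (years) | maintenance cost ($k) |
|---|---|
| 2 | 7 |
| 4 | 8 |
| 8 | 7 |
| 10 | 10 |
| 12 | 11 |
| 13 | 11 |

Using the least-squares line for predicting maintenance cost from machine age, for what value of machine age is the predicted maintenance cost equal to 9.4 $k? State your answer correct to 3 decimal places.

9.243

n = 6, Σx = 49, Σy = 54, Σxy = 477, Σx² = 497
Sxx = Σx² − (Σx)²/n = 497 − 400.166667 = 96.833333
Sxy = Σxy − (Σx)(Σy)/n = 477 − 441 = 36
b = Sxy/Sxx = 36/96.833333 = 0.371773
a = ȳ − b·x̄ = 9 − 0.371773·8.166667 = 5.963855
Set a + b·x = 9.4: x = (9.4 − 5.963855) / 0.371773 = 9.242593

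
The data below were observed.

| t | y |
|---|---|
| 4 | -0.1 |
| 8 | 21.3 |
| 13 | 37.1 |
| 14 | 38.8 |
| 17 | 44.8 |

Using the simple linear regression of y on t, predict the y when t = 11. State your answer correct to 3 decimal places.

27.691

n = 5, Σx = 56, Σy = 141.9, Σxy = 1957.1, Σx² = 734
Sxx = Σx² − (Σx)²/n = 734 − 627.2 = 106.8
Sxy = Σxy − (Σx)(Σy)/n = 1957.1 − 1589.28 = 367.82
b = Sxy/Sxx = 367.82/106.8 = 3.444007
a = ȳ − b·x̄ = 28.38 − 3.444007·11.2 = -10.192884
ŷ(11) = a + b·11 = -10.192884 + 3.444007·11 = 27.691199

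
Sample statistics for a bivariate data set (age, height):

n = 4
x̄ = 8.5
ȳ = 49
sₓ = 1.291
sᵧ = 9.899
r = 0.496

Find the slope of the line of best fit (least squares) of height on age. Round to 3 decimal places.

b = r · sᵧ/sₓ = 0.496 · 9.899/1.291 = 3.803179

3.803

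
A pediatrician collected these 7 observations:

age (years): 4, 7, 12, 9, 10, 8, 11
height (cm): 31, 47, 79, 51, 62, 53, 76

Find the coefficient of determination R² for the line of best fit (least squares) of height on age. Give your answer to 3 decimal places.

n = 7, Σx = 61, Σy = 399, Σxy = 3740, Σx² = 575, Σy² = 24441
Sxx = Σx² − (Σx)²/n = 575 − 531.571429 = 43.428571
Sxy = Σxy − (Σx)(Σy)/n = 3740 − 3477 = 263
Syy = Σy² − (Σy)²/n = 24441 − 22743 = 1698
R² = Sxy²/(Sxx·Syy) = (263)²/(43.428571·1698) = 0.937990

0.938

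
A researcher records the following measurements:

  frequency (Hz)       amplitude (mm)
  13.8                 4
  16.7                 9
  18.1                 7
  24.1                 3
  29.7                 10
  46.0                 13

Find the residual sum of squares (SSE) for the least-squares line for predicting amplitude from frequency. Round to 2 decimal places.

34.24

n = 6, Σx = 148.4, Σy = 46, Σxy = 1299.5, Σx² = 4375.84, Σy² = 424
Sxx = Σx² − (Σx)²/n = 4375.84 − 3670.426667 = 705.413333
Sxy = Σxy − (Σx)(Σy)/n = 1299.5 − 1137.733333 = 161.766667
Syy = Σy² − (Σy)²/n = 424 − 352.666667 = 71.333333
b = Sxy/Sxx = 161.766667/705.413333 = 0.229322
SSE = Syy − b·Sxy = 71.333333 − 0.229322·161.766667 = 34.236708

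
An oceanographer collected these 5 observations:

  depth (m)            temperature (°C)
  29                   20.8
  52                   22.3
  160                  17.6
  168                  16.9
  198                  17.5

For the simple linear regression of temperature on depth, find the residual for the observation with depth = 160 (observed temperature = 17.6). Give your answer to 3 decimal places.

-0.303

n = 5, Σx = 607, Σy = 95.1, Σxy = 10883, Σx² = 96573
Sxx = Σx² − (Σx)²/n = 96573 − 73689.8 = 22883.2
Sxy = Σxy − (Σx)(Σy)/n = 10883 − 11545.14 = -662.14
b = Sxy/Sxx = -662.14/22883.2 = -0.028936
a = ȳ − b·x̄ = 19.02 − (-0.028936)·121.4 = 22.532786
ŷ(160) = 22.532786 + (-0.028936)·160 = 17.903084
residual = y − ŷ = 17.6 − 17.903084 = -0.303084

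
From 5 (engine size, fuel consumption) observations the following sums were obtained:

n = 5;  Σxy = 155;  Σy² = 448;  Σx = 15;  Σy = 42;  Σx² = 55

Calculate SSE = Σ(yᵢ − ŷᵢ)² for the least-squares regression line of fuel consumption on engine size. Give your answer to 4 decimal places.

Sxx = Σx² − (Σx)²/n = 55 − 45 = 10
Sxy = Σxy − (Σx)(Σy)/n = 155 − 126 = 29
Syy = Σy² − (Σy)²/n = 448 − 352.8 = 95.2
b = Sxy/Sxx = 29/10 = 2.9
SSE = Syy − b·Sxy = 95.2 − 2.9·29 = 11.1

11.1000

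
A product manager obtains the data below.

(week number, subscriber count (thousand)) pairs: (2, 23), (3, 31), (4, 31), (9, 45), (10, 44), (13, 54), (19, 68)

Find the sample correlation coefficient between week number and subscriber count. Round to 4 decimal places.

n = 7, Σx = 60, Σy = 296, Σxy = 3102, Σx² = 740, Σy² = 13952
Sxx = Σx² − (Σx)²/n = 740 − 514.285714 = 225.714286
Sxy = Σxy − (Σx)(Σy)/n = 3102 − 2537.142857 = 564.857143
Syy = Σy² − (Σy)²/n = 13952 − 12516.571429 = 1435.428571
r = Sxy/√(Sxx·Syy) = 564.857143/√(323996.734694) = 564.857143/569.207111 = 0.992358

0.9924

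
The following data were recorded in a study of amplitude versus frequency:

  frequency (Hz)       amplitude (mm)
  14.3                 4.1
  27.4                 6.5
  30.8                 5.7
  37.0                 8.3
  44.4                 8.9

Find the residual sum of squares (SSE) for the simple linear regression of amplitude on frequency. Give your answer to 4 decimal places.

1.4800

n = 5, Σx = 153.9, Σy = 33.5, Σxy = 1114.55, Σx² = 5244.25, Σy² = 239.65
Sxx = Σx² − (Σx)²/n = 5244.25 − 4737.042 = 507.208
Sxy = Σxy − (Σx)(Σy)/n = 1114.55 − 1031.13 = 83.42
Syy = Σy² − (Σy)²/n = 239.65 − 224.45 = 15.2
b = Sxy/Sxx = 83.42/507.208 = 0.164469
SSE = Syy − b·Sxy = 15.2 − 0.164469·83.42 = 1.479995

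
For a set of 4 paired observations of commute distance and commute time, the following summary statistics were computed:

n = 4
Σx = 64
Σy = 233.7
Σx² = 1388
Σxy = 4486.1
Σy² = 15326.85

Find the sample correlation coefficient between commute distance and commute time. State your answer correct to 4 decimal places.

Sxx = Σx² − (Σx)²/n = 1388 − 1024 = 364
Sxy = Σxy − (Σx)(Σy)/n = 4486.1 − 3739.2 = 746.9
Syy = Σy² − (Σy)²/n = 15326.85 − 13653.9225 = 1672.9275
r = Sxy/√(Sxx·Syy) = 746.9/√(608945.61) = 746.9/780.349672 = 0.957135

0.9571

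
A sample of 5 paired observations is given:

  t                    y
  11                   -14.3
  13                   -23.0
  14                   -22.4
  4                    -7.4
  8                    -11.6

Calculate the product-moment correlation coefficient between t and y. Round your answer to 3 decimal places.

n = 5, Σx = 50, Σy = -78.7, Σxy = -892.3, Σx² = 566, Σy² = 1424.57
Sxx = Σx² − (Σx)²/n = 566 − 500 = 66
Sxy = Σxy − (Σx)(Σy)/n = -892.3 − (-787) = -105.3
Syy = Σy² − (Σy)²/n = 1424.57 − 1238.738 = 185.832
r = Sxy/√(Sxx·Syy) = -105.3/√(12264.912) = -105.3/110.747063 = -0.950815

-0.951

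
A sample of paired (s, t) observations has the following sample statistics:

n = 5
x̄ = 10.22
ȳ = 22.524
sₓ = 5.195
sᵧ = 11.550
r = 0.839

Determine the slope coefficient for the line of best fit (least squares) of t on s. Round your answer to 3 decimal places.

1.865

b = r · sᵧ/sₓ = 0.839 · 11.55/5.195 = 1.865342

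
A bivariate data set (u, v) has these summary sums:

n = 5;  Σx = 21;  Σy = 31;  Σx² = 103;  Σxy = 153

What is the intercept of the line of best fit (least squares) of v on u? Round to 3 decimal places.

-0.270

Sxx = Σx² − (Σx)²/n = 103 − 88.2 = 14.8
Sxy = Σxy − (Σx)(Σy)/n = 153 − 130.2 = 22.8
b = Sxy/Sxx = 22.8/14.8 = 1.540541
a = ȳ − b·x̄ = 6.2 − 1.540541·4.2 = -0.270270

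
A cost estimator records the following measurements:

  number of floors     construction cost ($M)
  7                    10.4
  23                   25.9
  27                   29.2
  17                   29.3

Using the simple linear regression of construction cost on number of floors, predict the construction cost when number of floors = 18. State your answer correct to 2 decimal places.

n = 4, Σx = 74, Σy = 94.8, Σxy = 1955, Σx² = 1596
Sxx = Σx² − (Σx)²/n = 1596 − 1369 = 227
Sxy = Σxy − (Σx)(Σy)/n = 1955 − 1753.8 = 201.2
b = Sxy/Sxx = 201.2/227 = 0.886344
a = ȳ − b·x̄ = 23.7 − 0.886344·18.5 = 7.302643
ŷ(18) = a + b·18 = 7.302643 + 0.886344·18 = 23.256828

23.26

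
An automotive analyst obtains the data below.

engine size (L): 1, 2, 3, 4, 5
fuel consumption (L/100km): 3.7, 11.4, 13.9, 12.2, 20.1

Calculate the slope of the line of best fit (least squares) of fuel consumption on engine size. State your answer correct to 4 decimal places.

n = 5, Σx = 15, Σy = 61.3, Σxy = 217.5, Σx² = 55
Sxx = Σx² − (Σx)²/n = 55 − 45 = 10
Sxy = Σxy − (Σx)(Σy)/n = 217.5 − 183.9 = 33.6
b = Sxy/Sxx = 33.6/10 = 3.36

3.3600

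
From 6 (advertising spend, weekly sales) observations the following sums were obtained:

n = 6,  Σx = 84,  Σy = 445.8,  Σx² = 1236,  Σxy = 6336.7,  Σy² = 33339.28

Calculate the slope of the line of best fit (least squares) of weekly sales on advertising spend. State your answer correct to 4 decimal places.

Sxx = Σx² − (Σx)²/n = 1236 − 1176 = 60
Sxy = Σxy − (Σx)(Σy)/n = 6336.7 − 6241.2 = 95.5
b = Sxy/Sxx = 95.5/60 = 1.591667

1.5917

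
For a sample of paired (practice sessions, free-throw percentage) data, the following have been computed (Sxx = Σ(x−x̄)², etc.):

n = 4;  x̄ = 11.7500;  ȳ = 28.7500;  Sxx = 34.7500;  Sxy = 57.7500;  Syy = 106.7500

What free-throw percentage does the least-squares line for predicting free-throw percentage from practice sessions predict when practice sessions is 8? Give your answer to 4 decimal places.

b = Sxy/Sxx = 57.75/34.75 = 1.661871
a = ȳ − b·x̄ = 28.75 − 1.661871·11.75 = 9.223022
ŷ(8) = a + b·8 = 9.223022 + 1.661871·8 = 22.517986

22.5180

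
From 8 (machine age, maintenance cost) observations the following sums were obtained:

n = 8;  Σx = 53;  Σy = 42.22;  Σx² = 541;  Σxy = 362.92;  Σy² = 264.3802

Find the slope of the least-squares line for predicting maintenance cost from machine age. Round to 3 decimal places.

0.438

Sxx = Σx² − (Σx)²/n = 541 − 351.125 = 189.875
Sxy = Σxy − (Σx)(Σy)/n = 362.92 − 279.7075 = 83.2125
b = Sxy/Sxx = 83.2125/189.875 = 0.438249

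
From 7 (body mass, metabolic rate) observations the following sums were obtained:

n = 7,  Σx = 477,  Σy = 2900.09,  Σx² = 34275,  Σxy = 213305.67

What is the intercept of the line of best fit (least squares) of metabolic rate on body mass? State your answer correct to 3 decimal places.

Sxx = Σx² − (Σx)²/n = 34275 − 32504.142857 = 1770.857143
Sxy = Σxy − (Σx)(Σy)/n = 213305.67 − 197620.418571 = 15685.251429
b = Sxy/Sxx = 15685.251429/1770.857143 = 8.857435
a = ȳ − b·x̄ = 414.298571 − 8.857435·68.142857 = -189.272333

-189.272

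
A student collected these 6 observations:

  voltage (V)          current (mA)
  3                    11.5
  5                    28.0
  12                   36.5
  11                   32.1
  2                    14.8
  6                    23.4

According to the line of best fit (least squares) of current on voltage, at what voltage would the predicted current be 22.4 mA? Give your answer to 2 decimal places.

5.58

n = 6, Σx = 39, Σy = 146.3, Σxy = 1135.6, Σx² = 339
Sxx = Σx² − (Σx)²/n = 339 − 253.5 = 85.5
Sxy = Σxy − (Σx)(Σy)/n = 1135.6 − 950.95 = 184.65
b = Sxy/Sxx = 184.65/85.5 = 2.159649
a = ȳ − b·x̄ = 24.383333 − 2.159649·6.5 = 10.345614
Set a + b·x = 22.4: x = (22.4 − 10.345614) / 2.159649 = 5.581641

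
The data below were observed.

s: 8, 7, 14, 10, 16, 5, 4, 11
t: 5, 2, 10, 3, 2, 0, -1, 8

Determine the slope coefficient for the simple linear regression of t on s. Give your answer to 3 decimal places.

0.550

n = 8, Σx = 75, Σy = 29, Σxy = 340, Σx² = 827
Sxx = Σx² − (Σx)²/n = 827 − 703.125 = 123.875
Sxy = Σxy − (Σx)(Σy)/n = 340 − 271.875 = 68.125
b = Sxy/Sxx = 68.125/123.875 = 0.549950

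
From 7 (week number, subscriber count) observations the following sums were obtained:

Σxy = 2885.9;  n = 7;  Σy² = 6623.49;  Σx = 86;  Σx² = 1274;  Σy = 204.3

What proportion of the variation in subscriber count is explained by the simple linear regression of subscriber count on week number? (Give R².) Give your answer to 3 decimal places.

0.984

Sxx = Σx² − (Σx)²/n = 1274 − 1056.571429 = 217.428571
Sxy = Σxy − (Σx)(Σy)/n = 2885.9 − 2509.971429 = 375.928571
Syy = Σy² − (Σy)²/n = 6623.49 − 5962.641429 = 660.848571
R² = Sxy²/(Sxx·Syy) = (375.928571)²/(217.428571·660.848571) = 0.983540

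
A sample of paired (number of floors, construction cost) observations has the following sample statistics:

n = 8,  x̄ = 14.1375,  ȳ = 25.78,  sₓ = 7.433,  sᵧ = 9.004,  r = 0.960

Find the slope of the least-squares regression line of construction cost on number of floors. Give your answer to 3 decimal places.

b = r · sᵧ/sₓ = 0.96 · 9.004/7.433 = 1.162901

1.163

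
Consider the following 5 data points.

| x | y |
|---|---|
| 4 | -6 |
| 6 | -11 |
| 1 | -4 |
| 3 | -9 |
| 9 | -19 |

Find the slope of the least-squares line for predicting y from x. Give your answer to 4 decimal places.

n = 5, Σx = 23, Σy = -49, Σxy = -292, Σx² = 143
Sxx = Σx² − (Σx)²/n = 143 − 105.8 = 37.2
Sxy = Σxy − (Σx)(Σy)/n = -292 − (-225.4) = -66.6
b = Sxy/Sxx = -66.6/37.2 = -1.790323

-1.7903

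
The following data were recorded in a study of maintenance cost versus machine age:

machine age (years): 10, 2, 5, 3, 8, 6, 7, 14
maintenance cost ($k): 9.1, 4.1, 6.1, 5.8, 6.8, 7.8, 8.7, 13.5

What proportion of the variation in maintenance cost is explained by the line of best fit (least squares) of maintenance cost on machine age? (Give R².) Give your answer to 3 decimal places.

n = 8, Σx = 55, Σy = 61.9, Σxy = 498.2, Σx² = 483, Σy² = 535.49
Sxx = Σx² − (Σx)²/n = 483 − 378.125 = 104.875
Sxy = Σxy − (Σx)(Σy)/n = 498.2 − 425.5625 = 72.6375
Syy = Σy² − (Σy)²/n = 535.49 − 478.95125 = 56.53875
R² = Sxy²/(Sxx·Syy) = (72.6375)²/(104.875·56.53875) = 0.889823

0.890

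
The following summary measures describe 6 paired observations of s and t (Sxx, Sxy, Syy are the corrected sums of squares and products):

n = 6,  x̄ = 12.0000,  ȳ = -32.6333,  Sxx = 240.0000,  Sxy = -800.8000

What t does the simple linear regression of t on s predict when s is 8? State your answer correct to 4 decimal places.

-19.2866

b = Sxy/Sxx = -800.8/240 = -3.336667
a = ȳ − b·x̄ = -32.6333 − (-3.336667)·12 = 7.4067
ŷ(8) = a + b·8 = 7.4067 + (-3.336667)·8 = -19.286633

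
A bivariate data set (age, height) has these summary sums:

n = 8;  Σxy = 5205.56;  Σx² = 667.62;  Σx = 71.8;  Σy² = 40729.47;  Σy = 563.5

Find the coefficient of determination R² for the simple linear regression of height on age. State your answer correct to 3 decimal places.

0.911

Sxx = Σx² − (Σx)²/n = 667.62 − 644.405 = 23.215
Sxy = Σxy − (Σx)(Σy)/n = 5205.56 − 5057.4125 = 148.1475
Syy = Σy² − (Σy)²/n = 40729.47 − 39691.53125 = 1037.93875
R² = Sxy²/(Sxx·Syy) = (148.1475)²/(23.215·1037.93875) = 0.910853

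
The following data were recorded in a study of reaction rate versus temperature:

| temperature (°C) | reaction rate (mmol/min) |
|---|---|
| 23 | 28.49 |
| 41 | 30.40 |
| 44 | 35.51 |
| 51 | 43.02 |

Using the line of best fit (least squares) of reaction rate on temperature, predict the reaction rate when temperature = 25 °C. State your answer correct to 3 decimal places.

n = 4, Σx = 159, Σy = 137.42, Σxy = 5658.13, Σx² = 6747
Sxx = Σx² − (Σx)²/n = 6747 − 6320.25 = 426.75
Sxy = Σxy − (Σx)(Σy)/n = 5658.13 − 5462.445 = 195.685
b = Sxy/Sxx = 195.685/426.75 = 0.458547
a = ȳ − b·x̄ = 34.355 − 0.458547·39.75 = 16.127750
ŷ(25) = a + b·25 = 16.127750 + 0.458547·25 = 27.591429

27.591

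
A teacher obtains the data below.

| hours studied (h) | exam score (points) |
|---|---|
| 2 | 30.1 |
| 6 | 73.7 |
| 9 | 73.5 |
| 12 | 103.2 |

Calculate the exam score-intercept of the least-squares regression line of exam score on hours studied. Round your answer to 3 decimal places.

21.305

n = 4, Σx = 29, Σy = 280.5, Σxy = 2402.3, Σx² = 265
Sxx = Σx² − (Σx)²/n = 265 − 210.25 = 54.75
Sxy = Σxy − (Σx)(Σy)/n = 2402.3 − 2033.625 = 368.675
b = Sxy/Sxx = 368.675/54.75 = 6.733790
a = ȳ − b·x̄ = 70.125 − 6.733790·7.25 = 21.305023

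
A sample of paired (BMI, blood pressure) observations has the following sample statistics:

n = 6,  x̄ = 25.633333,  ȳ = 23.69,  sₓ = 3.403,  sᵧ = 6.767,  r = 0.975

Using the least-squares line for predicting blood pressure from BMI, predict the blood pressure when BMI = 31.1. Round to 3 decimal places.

b = r · sᵧ/sₓ = 0.975 · 6.767/3.403 = 1.938826
a = ȳ − b·x̄ = 23.69 − 1.938826·25.633333 = -26.008573
ŷ(31.1) = a + b·31.1 = -26.008573 + 1.938826·31.1 = 34.288916

34.289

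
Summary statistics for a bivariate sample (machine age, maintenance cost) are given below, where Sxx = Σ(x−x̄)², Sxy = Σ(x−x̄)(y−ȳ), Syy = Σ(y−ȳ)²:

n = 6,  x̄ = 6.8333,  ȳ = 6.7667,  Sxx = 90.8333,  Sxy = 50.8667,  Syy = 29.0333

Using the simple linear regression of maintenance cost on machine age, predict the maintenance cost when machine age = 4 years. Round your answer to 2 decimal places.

b = Sxy/Sxx = 50.8667/90.8333 = 0.560001
a = ȳ − b·x̄ = 6.7667 − 0.560001·6.8333 = 2.940048
ŷ(4) = a + b·4 = 2.940048 + 0.560001·4 = 5.180050

5.18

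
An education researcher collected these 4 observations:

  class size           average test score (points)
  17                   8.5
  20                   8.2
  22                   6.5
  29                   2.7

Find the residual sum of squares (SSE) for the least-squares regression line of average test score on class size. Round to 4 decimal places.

n = 4, Σx = 88, Σy = 25.9, Σxy = 529.8, Σx² = 2014, Σy² = 189.03
Sxx = Σx² − (Σx)²/n = 2014 − 1936 = 78
Sxy = Σxy − (Σx)(Σy)/n = 529.8 − 569.8 = -40
Syy = Σy² − (Σy)²/n = 189.03 − 167.7025 = 21.3275
b = Sxy/Sxx = -40/78 = -0.512821
SSE = Syy − b·Sxy = 21.3275 − (-0.512821)·(-40) = 0.814679

0.8147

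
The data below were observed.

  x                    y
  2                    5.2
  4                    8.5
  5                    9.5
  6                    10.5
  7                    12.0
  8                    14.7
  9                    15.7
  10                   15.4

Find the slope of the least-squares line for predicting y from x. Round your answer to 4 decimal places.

n = 8, Σx = 51, Σy = 91.5, Σxy = 651.8, Σx² = 375
Sxx = Σx² − (Σx)²/n = 375 − 325.125 = 49.875
Sxy = Σxy − (Σx)(Σy)/n = 651.8 − 583.3125 = 68.4875
b = Sxy/Sxx = 68.4875/49.875 = 1.373183

1.3732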